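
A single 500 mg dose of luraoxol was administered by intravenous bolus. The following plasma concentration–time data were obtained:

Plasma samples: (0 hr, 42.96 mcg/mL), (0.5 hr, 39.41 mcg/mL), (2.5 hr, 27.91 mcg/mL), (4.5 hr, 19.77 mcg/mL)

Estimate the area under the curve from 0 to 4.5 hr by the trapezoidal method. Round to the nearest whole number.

Trapezoidal AUC_0→4.5:
  [0→0.5]: (42.96+39.41)/2 × 0.5 = 20.5925
  [0.5→2.5]: (39.41+27.91)/2 × 2 = 67.32
  [2.5→4.5]: (27.91+19.77)/2 × 2 = 47.68
  Sum = 135.5925 mcg/mL·hr

AUC = 136 mcg/mL·hr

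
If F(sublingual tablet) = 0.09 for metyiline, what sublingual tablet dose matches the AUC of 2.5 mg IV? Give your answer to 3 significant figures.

For equal systemic exposure: F × D_ev = D_iv
D_ev = D_iv / F = 2.5 / 0.09 = 27.7778 mg

D_sublingual = 27.8 mg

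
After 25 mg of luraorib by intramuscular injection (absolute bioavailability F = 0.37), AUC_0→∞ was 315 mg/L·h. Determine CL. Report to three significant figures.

CL = 0.0294 L/h

CL = F × Dose / AUC_0→∞
   = 0.37 × 25 / 315 = 0.0293651 L/h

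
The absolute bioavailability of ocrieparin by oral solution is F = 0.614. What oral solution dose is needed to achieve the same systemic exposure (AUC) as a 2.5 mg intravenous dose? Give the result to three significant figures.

D_oral = 4.07 mg

For equal systemic exposure: F × D_ev = D_iv
D_ev = D_iv / F = 2.5 / 0.614 = 4.07166 mg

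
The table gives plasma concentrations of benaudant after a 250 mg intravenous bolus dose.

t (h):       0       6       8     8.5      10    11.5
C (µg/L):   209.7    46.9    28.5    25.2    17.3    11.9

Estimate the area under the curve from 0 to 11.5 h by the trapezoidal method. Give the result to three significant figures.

Trapezoidal AUC_0→11.5:
  [0→6]: (209.7+46.9)/2 × 6 = 769.8
  [6→8]: (46.9+28.5)/2 × 2 = 75.4
  [8→8.5]: (28.5+25.2)/2 × 0.5 = 13.425
  [8.5→10]: (25.2+17.3)/2 × 1.5 = 31.875
  [10→11.5]: (17.3+11.9)/2 × 1.5 = 21.9
  Sum = 912.4 µg/L·h

AUC = 912 µg/L·h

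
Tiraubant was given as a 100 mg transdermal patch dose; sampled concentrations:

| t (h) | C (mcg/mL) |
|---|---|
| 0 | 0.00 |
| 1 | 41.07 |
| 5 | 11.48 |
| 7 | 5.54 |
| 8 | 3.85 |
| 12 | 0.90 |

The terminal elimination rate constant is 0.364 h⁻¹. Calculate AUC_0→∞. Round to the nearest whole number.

Trapezoidal AUC_0→12:
  [0→1]: (0.00+41.07)/2 × 1 = 20.535
  [1→5]: (41.07+11.48)/2 × 4 = 105.1
  [5→7]: (11.48+5.54)/2 × 2 = 17.02
  [7→8]: (5.54+3.85)/2 × 1 = 4.695
  [8→12]: (3.85+0.90)/2 × 4 = 9.5
  Sum = 156.85 mcg/mL·h
Extrapolated tail: C_last / k_e = 0.90 / 0.364 = 2.473
AUC_0→∞ = 156.85 + 2.473 = 159.323 mcg/mL·h

AUC = 159 mcg/mL·h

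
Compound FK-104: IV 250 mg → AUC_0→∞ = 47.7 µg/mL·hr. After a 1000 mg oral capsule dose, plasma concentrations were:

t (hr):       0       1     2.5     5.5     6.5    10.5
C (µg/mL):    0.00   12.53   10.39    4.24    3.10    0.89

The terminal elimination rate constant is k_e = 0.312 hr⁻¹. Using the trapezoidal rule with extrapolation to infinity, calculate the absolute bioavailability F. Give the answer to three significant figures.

F = 0.314

Trapezoidal AUC_0→10.5 (oral capsule):
  [0→1]: (0.00+12.53)/2 × 1 = 6.265
  [1→2.5]: (12.53+10.39)/2 × 1.5 = 17.19
  [2.5→5.5]: (10.39+4.24)/2 × 3 = 21.945
  [5.5→6.5]: (4.24+3.10)/2 × 1 = 3.67
  [6.5→10.5]: (3.10+0.89)/2 × 4 = 7.98
  Sum = 57.05 µg/mL·hr
Tail: C_last/k_e = 0.89/0.312 = 2.853
AUC_0→∞ (oral capsule) = 57.05 + 2.853 = 59.903 µg/mL·hr
F = (AUC_ev/D_ev)/(AUC_iv/D_iv) = (59.903/1000)/(47.7/250) = 0.059903/0.1908 = 0.3140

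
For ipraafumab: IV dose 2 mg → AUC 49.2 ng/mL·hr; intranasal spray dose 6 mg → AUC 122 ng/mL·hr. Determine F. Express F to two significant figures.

F = (AUC_ev / D_ev) / (AUC_iv / D_iv)
  = (122/6) / (49.2/2)
  = 20.3333 / 24.6 = 0.8266

F = 0.83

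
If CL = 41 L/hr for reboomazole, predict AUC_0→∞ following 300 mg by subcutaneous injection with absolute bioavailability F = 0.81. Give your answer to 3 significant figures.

AUC = 5.93 mg/L·hr

AUC_0→∞ = F × Dose / CL
        = 0.81 × 300 / 41 = 5.92683 mg/L·hr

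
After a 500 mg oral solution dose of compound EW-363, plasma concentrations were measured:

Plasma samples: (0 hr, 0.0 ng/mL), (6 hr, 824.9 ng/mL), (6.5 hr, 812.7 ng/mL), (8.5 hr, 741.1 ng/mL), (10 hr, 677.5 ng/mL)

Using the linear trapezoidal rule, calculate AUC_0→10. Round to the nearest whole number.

Trapezoidal AUC_0→10:
  [0→6]: (0.0+824.9)/2 × 6 = 2474.7
  [6→6.5]: (824.9+812.7)/2 × 0.5 = 409.4
  [6.5→8.5]: (812.7+741.1)/2 × 2 = 1553.8
  [8.5→10]: (741.1+677.5)/2 × 1.5 = 1063.95
  Sum = 5501.85 ng/mL·hr

AUC = 5502 ng/mL·hr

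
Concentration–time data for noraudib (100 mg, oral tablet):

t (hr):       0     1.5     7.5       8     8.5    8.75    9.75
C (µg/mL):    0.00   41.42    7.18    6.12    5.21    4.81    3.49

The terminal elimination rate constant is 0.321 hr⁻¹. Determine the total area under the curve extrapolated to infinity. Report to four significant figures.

AUC = 199.3 µg/mL·hr

Trapezoidal AUC_0→9.75:
  [0→1.5]: (0.00+41.42)/2 × 1.5 = 31.065
  [1.5→7.5]: (41.42+7.18)/2 × 6 = 145.8
  [7.5→8]: (7.18+6.12)/2 × 0.5 = 3.325
  [8→8.5]: (6.12+5.21)/2 × 0.5 = 2.8325
  [8.5→8.75]: (5.21+4.81)/2 × 0.25 = 1.2525
  [8.75→9.75]: (4.81+3.49)/2 × 1 = 4.15
  Sum = 188.425 µg/mL·hr
Extrapolated tail: C_last / k_e = 3.49 / 0.321 = 10.872
AUC_0→∞ = 188.425 + 10.872 = 199.297 µg/mL·hr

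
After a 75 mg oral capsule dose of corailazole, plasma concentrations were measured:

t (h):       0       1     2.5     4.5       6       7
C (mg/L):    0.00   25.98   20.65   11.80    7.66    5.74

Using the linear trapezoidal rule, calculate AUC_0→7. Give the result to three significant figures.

AUC = 102 mg/L·h

Trapezoidal AUC_0→7:
  [0→1]: (0.00+25.98)/2 × 1 = 12.99
  [1→2.5]: (25.98+20.65)/2 × 1.5 = 34.9725
  [2.5→4.5]: (20.65+11.80)/2 × 2 = 32.45
  [4.5→6]: (11.80+7.66)/2 × 1.5 = 14.595
  [6→7]: (7.66+5.74)/2 × 1 = 6.7
  Sum = 101.7075 mg/L·h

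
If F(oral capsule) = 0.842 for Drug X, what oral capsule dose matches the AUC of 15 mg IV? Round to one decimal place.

For equal systemic exposure: F × D_ev = D_iv
D_ev = D_iv / F = 15 / 0.842 = 17.8147 mg

D_oral = 17.8 mg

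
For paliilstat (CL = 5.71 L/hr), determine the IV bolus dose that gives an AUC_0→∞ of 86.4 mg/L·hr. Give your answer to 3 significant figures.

Dose = 493 mg

Dose_iv = CL × AUC_0→∞
     = 5.71 × 86.4 = 493.344 mg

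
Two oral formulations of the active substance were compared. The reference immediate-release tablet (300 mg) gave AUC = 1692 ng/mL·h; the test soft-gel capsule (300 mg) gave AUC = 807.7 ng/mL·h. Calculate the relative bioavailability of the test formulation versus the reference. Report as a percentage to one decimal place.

F_rel = 47.7%

F_rel = (AUC_test/D_test) / (AUC_ref/D_ref)
      = (807.7/300) / (1692/300)
      = 2.69233 / 5.64 = 0.4774 = 47.74%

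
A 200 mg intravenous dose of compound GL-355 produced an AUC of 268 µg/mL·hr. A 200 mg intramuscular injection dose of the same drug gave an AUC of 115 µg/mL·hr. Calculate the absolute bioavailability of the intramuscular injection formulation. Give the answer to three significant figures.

F = 0.429

F = (AUC_ev / D_ev) / (AUC_iv / D_iv)
  = (115/200) / (268/200)
  = 0.575 / 1.34 = 0.4291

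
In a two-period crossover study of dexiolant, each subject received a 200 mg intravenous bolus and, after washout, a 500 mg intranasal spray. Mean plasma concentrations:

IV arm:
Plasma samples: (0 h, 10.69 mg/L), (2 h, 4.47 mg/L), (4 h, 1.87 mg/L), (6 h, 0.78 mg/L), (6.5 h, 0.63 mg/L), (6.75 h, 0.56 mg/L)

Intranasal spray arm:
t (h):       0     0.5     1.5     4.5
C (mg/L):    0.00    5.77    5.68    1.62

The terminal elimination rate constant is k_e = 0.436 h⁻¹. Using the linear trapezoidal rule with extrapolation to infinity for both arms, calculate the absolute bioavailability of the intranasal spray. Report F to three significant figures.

Trapezoidal AUC_0→6.75 (IV):
  [0→2]: (10.69+4.47)/2 × 2 = 15.16
  [2→4]: (4.47+1.87)/2 × 2 = 6.34
  [4→6]: (1.87+0.78)/2 × 2 = 2.65
  [6→6.5]: (0.78+0.63)/2 × 0.5 = 0.3525
  [6.5→6.75]: (0.63+0.56)/2 × 0.25 = 0.14875
  Sum = 24.65125 mg/L·h
IV tail: 0.56/0.436 = 1.284; AUC_iv,0→∞ = 24.65125 + 1.284 = 25.93525 mg/L·h
Trapezoidal AUC_0→4.5 (intranasal spray):
  [0→0.5]: (0.00+5.77)/2 × 0.5 = 1.4425
  [0.5→1.5]: (5.77+5.68)/2 × 1 = 5.725
  [1.5→4.5]: (5.68+1.62)/2 × 3 = 10.95
  Sum = 18.1175 mg/L·h
intranasal spray tail: 1.62/0.436 = 3.716; AUC_ev,0→∞ = 18.1175 + 3.716 = 21.8335 mg/L·h
F = (AUC_ev/D_ev)/(AUC_iv/D_iv) = (21.8335/500)/(25.93525/200) = 0.043667/0.12967625 = 0.3367

F = 0.337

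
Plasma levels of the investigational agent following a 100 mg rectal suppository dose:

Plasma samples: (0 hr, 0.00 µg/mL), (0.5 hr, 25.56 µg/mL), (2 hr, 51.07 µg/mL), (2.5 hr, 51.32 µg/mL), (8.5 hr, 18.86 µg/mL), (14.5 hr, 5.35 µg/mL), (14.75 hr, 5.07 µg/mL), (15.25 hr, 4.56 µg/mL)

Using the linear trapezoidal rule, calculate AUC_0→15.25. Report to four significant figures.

Trapezoidal AUC_0→15.25:
  [0→0.5]: (0.00+25.56)/2 × 0.5 = 6.39
  [0.5→2]: (25.56+51.07)/2 × 1.5 = 57.4725
  [2→2.5]: (51.07+51.32)/2 × 0.5 = 25.5975
  [2.5→8.5]: (51.32+18.86)/2 × 6 = 210.54
  [8.5→14.5]: (18.86+5.35)/2 × 6 = 72.63
  [14.5→14.75]: (5.35+5.07)/2 × 0.25 = 1.3025
  [14.75→15.25]: (5.07+4.56)/2 × 0.5 = 2.4075
  Sum = 376.34 µg/mL·hr

AUC = 376.3 µg/mL·hr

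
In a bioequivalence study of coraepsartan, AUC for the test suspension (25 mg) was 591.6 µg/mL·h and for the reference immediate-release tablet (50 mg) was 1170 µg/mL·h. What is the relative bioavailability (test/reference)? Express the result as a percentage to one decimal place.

F_rel = (AUC_test/D_test) / (AUC_ref/D_ref)
      = (591.6/25) / (1170/50)
      = 23.664 / 23.4 = 1.0113 = 101.13%

F_rel = 101.1%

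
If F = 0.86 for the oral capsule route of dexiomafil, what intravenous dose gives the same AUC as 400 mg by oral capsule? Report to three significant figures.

Systemic exposure from an extravascular dose = F × D_ev, so the equivalent IV dose is F × D_ev.
D_iv = F × D_ev = 0.86 × 400 = 344 mg

D_iv = 344 mg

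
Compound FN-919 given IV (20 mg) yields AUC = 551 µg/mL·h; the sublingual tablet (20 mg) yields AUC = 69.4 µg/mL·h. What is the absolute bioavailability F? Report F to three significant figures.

F = (AUC_ev / D_ev) / (AUC_iv / D_iv)
  = (69.4/20) / (551/20)
  = 3.47 / 27.55 = 0.1260

F = 0.126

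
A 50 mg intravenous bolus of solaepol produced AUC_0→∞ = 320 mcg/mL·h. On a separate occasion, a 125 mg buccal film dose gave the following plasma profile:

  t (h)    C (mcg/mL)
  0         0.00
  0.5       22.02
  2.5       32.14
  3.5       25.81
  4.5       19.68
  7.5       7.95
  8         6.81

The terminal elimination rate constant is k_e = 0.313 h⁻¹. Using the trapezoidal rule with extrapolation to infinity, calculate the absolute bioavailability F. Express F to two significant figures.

F = 0.22

Trapezoidal AUC_0→8 (buccal film):
  [0→0.5]: (0.00+22.02)/2 × 0.5 = 5.505
  [0.5→2.5]: (22.02+32.14)/2 × 2 = 54.16
  [2.5→3.5]: (32.14+25.81)/2 × 1 = 28.975
  [3.5→4.5]: (25.81+19.68)/2 × 1 = 22.745
  [4.5→7.5]: (19.68+7.95)/2 × 3 = 41.445
  [7.5→8]: (7.95+6.81)/2 × 0.5 = 3.69
  Sum = 156.52 mcg/mL·h
Tail: C_last/k_e = 6.81/0.313 = 21.757
AUC_0→∞ (buccal film) = 156.52 + 21.757 = 178.277 mcg/mL·h
F = (AUC_ev/D_ev)/(AUC_iv/D_iv) = (178.277/125)/(320/50) = 1.426216/6.4 = 0.2228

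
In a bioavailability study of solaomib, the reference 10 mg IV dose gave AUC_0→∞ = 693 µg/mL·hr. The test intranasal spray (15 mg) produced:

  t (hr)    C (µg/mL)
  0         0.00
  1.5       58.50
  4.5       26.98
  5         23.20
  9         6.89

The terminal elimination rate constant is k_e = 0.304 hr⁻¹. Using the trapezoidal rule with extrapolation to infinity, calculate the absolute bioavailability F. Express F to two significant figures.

F = 0.26

Trapezoidal AUC_0→9 (intranasal spray):
  [0→1.5]: (0.00+58.50)/2 × 1.5 = 43.875
  [1.5→4.5]: (58.50+26.98)/2 × 3 = 128.22
  [4.5→5]: (26.98+23.20)/2 × 0.5 = 12.545
  [5→9]: (23.20+6.89)/2 × 4 = 60.18
  Sum = 244.82 µg/mL·hr
Tail: C_last/k_e = 6.89/0.304 = 22.664
AUC_0→∞ (intranasal spray) = 244.82 + 22.664 = 267.484 µg/mL·hr
F = (AUC_ev/D_ev)/(AUC_iv/D_iv) = (267.484/15)/(693/10) = 17.8323/69.3 = 0.2573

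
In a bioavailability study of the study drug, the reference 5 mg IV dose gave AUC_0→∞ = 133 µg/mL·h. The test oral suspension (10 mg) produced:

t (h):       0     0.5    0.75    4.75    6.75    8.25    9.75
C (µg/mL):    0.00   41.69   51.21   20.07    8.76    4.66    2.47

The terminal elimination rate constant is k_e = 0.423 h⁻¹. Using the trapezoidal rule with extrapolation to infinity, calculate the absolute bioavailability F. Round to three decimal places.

F = 0.807

Trapezoidal AUC_0→9.75 (oral suspension):
  [0→0.5]: (0.00+41.69)/2 × 0.5 = 10.4225
  [0.5→0.75]: (41.69+51.21)/2 × 0.25 = 11.6125
  [0.75→4.75]: (51.21+20.07)/2 × 4 = 142.56
  [4.75→6.75]: (20.07+8.76)/2 × 2 = 28.83
  [6.75→8.25]: (8.76+4.66)/2 × 1.5 = 10.065
  [8.25→9.75]: (4.66+2.47)/2 × 1.5 = 5.3475
  Sum = 208.8375 µg/mL·h
Tail: C_last/k_e = 2.47/0.423 = 5.839
AUC_0→∞ (oral suspension) = 208.8375 + 5.839 = 214.6765 µg/mL·h
F = (AUC_ev/D_ev)/(AUC_iv/D_iv) = (214.6765/10)/(133/5) = 21.46765/26.6 = 0.8071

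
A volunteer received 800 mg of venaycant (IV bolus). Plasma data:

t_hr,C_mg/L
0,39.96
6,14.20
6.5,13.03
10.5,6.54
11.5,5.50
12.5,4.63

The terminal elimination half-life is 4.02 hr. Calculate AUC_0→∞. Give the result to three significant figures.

AUC = 246 mg/L·hr

Trapezoidal AUC_0→12.5:
  [0→6]: (39.96+14.20)/2 × 6 = 162.48
  [6→6.5]: (14.20+13.03)/2 × 0.5 = 6.8075
  [6.5→10.5]: (13.03+6.54)/2 × 4 = 39.14
  [10.5→11.5]: (6.54+5.50)/2 × 1 = 6.02
  [11.5→12.5]: (5.50+4.63)/2 × 1 = 5.065
  Sum = 219.5125 mg/L·hr
k_e = ln2 / t½ = 0.693147 / 4.02 = 0.1724 hr^-1
Extrapolated tail: C_last / k_e = 4.63 / 0.1724 = 26.856
AUC_0→∞ = 219.5125 + 26.856 = 246.3685 mg/L·hr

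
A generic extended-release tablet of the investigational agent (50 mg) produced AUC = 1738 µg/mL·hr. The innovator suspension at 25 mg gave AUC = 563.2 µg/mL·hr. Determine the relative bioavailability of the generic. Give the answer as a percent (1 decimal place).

F_rel = 154.3%

F_rel = (AUC_test/D_test) / (AUC_ref/D_ref)
      = (1738/50) / (563.2/25)
      = 34.76 / 22.528 = 1.5430 = 154.30%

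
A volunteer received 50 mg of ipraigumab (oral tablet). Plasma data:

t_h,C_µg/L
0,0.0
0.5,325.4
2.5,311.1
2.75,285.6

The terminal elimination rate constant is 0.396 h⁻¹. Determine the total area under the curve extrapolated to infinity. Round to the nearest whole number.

AUC = 1514 µg/L·h

Trapezoidal AUC_0→2.75:
  [0→0.5]: (0.0+325.4)/2 × 0.5 = 81.35
  [0.5→2.5]: (325.4+311.1)/2 × 2 = 636.5
  [2.5→2.75]: (311.1+285.6)/2 × 0.25 = 74.5875
  Sum = 792.4375 µg/L·h
Extrapolated tail: C_last / k_e = 285.6 / 0.396 = 721.212
AUC_0→∞ = 792.4375 + 721.212 = 1513.6495 µg/L·h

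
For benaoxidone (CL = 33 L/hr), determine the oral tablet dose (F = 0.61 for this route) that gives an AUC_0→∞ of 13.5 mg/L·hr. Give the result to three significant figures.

Dose = CL × AUC_0→∞ / F
     = 33 × 13.5 / 0.61 = 730.328 mg

Dose = 730 mg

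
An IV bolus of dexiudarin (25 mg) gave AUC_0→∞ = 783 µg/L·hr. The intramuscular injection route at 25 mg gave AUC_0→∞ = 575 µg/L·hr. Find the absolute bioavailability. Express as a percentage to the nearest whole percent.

F = 73%

F = (AUC_ev / D_ev) / (AUC_iv / D_iv)
  = (575/25) / (783/25)
  = 23 / 31.32 = 0.7344
  = 73.44%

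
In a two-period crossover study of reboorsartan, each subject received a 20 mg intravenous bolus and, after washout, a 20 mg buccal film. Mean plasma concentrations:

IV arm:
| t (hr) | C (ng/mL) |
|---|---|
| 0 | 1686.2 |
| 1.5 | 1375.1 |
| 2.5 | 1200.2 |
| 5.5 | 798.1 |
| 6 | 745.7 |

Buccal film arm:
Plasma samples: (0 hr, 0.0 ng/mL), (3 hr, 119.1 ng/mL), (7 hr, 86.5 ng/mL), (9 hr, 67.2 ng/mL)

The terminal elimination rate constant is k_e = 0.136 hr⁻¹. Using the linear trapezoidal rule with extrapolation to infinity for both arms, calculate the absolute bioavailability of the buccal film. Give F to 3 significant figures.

Trapezoidal AUC_0→6 (IV):
  [0→1.5]: (1686.2+1375.1)/2 × 1.5 = 2295.975
  [1.5→2.5]: (1375.1+1200.2)/2 × 1 = 1287.65
  [2.5→5.5]: (1200.2+798.1)/2 × 3 = 2997.45
  [5.5→6]: (798.1+745.7)/2 × 0.5 = 385.95
  Sum = 6967.025 ng/mL·hr
IV tail: 745.7/0.136 = 5483.088; AUC_iv,0→∞ = 6967.025 + 5483.088 = 12450.113 ng/mL·hr
Trapezoidal AUC_0→9 (buccal film):
  [0→3]: (0.0+119.1)/2 × 3 = 178.65
  [3→7]: (119.1+86.5)/2 × 4 = 411.2
  [7→9]: (86.5+67.2)/2 × 2 = 153.7
  Sum = 743.55 ng/mL·hr
buccal film tail: 67.2/0.136 = 494.118; AUC_ev,0→∞ = 743.55 + 494.118 = 1237.668 ng/mL·hr
F = (AUC_ev/D_ev)/(AUC_iv/D_iv) = (1237.668/20)/(12450.113/20) = 61.8834/622.50565 = 0.0994

F = 0.0994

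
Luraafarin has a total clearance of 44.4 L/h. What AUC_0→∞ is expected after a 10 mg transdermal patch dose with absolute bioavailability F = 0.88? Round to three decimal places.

AUC = 0.198 mg/L·h

AUC_0→∞ = F × Dose / CL
        = 0.88 × 10 / 44.4 = 0.198198 mg/L·h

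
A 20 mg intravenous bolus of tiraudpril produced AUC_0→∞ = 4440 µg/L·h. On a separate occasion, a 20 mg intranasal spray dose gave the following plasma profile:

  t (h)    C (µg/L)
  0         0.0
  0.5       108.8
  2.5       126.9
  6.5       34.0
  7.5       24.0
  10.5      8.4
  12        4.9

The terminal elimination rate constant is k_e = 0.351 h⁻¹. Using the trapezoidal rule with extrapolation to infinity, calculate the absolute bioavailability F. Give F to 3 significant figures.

F = 0.155

Trapezoidal AUC_0→12 (intranasal spray):
  [0→0.5]: (0.0+108.8)/2 × 0.5 = 27.2
  [0.5→2.5]: (108.8+126.9)/2 × 2 = 235.7
  [2.5→6.5]: (126.9+34.0)/2 × 4 = 321.8
  [6.5→7.5]: (34.0+24.0)/2 × 1 = 29.0
  [7.5→10.5]: (24.0+8.4)/2 × 3 = 48.6
  [10.5→12]: (8.4+4.9)/2 × 1.5 = 9.975
  Sum = 672.275 µg/L·h
Tail: C_last/k_e = 4.9/0.351 = 13.960
AUC_0→∞ (intranasal spray) = 672.275 + 13.960 = 686.235 µg/L·h
F = (AUC_ev/D_ev)/(AUC_iv/D_iv) = (686.235/20)/(4440/20) = 34.31175/222 = 0.1546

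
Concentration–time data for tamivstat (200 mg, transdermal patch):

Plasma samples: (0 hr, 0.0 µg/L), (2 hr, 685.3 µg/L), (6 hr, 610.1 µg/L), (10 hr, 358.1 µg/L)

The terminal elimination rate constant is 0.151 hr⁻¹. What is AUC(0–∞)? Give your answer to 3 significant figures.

AUC = 7580 µg/L·hr

Trapezoidal AUC_0→10:
  [0→2]: (0.0+685.3)/2 × 2 = 685.3
  [2→6]: (685.3+610.1)/2 × 4 = 2590.8
  [6→10]: (610.1+358.1)/2 × 4 = 1936.4
  Sum = 5212.5 µg/L·hr
Extrapolated tail: C_last / k_e = 358.1 / 0.151 = 2371.523
AUC_0→∞ = 5212.5 + 2371.523 = 7584.023 µg/L·hr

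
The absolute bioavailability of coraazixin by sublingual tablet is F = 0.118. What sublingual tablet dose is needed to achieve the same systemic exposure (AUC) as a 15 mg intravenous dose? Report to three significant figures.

D_sublingual = 127 mg

For equal systemic exposure: F × D_ev = D_iv
D_ev = D_iv / F = 15 / 0.118 = 127.119 mg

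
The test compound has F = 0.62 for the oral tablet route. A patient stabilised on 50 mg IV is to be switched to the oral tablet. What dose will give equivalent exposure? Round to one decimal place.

D_oral = 80.6 mg

For equal systemic exposure: F × D_ev = D_iv
D_ev = D_iv / F = 50 / 0.62 = 80.6452 mg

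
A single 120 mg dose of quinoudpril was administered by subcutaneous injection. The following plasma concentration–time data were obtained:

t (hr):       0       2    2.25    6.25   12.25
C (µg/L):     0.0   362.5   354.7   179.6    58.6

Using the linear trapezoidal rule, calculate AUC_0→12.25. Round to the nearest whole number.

AUC = 2235 µg/L·hr

Trapezoidal AUC_0→12.25:
  [0→2]: (0.0+362.5)/2 × 2 = 362.5
  [2→2.25]: (362.5+354.7)/2 × 0.25 = 89.65
  [2.25→6.25]: (354.7+179.6)/2 × 4 = 1068.6
  [6.25→12.25]: (179.6+58.6)/2 × 6 = 714.6
  Sum = 2235.35 µg/L·hr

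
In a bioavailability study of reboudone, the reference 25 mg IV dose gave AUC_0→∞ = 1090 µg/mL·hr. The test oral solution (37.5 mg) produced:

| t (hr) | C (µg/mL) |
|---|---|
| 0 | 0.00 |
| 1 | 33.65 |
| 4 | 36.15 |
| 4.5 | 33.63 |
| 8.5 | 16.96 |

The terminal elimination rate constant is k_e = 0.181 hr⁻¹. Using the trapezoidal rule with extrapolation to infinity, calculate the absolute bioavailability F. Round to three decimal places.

F = 0.204

Trapezoidal AUC_0→8.5 (oral solution):
  [0→1]: (0.00+33.65)/2 × 1 = 16.825
  [1→4]: (33.65+36.15)/2 × 3 = 104.7
  [4→4.5]: (36.15+33.63)/2 × 0.5 = 17.445
  [4.5→8.5]: (33.63+16.96)/2 × 4 = 101.18
  Sum = 240.15 µg/mL·hr
Tail: C_last/k_e = 16.96/0.181 = 93.702
AUC_0→∞ (oral solution) = 240.15 + 93.702 = 333.852 µg/mL·hr
F = (AUC_ev/D_ev)/(AUC_iv/D_iv) = (333.852/37.5)/(1090/25) = 8.90272/43.6 = 0.2042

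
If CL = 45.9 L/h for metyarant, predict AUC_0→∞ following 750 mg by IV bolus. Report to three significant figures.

AUC_0→∞ = Dose_iv / CL
        = 750 / 45.9 = 16.3399 mg/L·h

AUC = 16.3 mg/L·h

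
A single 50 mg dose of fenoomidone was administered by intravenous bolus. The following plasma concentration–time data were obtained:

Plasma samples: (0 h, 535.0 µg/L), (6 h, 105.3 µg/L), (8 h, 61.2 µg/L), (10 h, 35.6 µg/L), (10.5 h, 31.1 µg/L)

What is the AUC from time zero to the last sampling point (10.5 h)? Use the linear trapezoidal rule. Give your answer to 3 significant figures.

Trapezoidal AUC_0→10.5:
  [0→6]: (535.0+105.3)/2 × 6 = 1920.9
  [6→8]: (105.3+61.2)/2 × 2 = 166.5
  [8→10]: (61.2+35.6)/2 × 2 = 96.8
  [10→10.5]: (35.6+31.1)/2 × 0.5 = 16.675
  Sum = 2200.875 µg/L·h

AUC = 2200 µg/L·h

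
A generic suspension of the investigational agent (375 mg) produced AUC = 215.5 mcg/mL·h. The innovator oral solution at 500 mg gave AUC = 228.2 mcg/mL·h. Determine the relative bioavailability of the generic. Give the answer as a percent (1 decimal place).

F_rel = 125.9%

F_rel = (AUC_test/D_test) / (AUC_ref/D_ref)
      = (215.5/375) / (228.2/500)
      = 0.574667 / 0.4564 = 1.2591 = 125.91%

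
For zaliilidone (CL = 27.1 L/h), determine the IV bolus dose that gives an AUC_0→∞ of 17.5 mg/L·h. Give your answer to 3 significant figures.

Dose = 474 mg

Dose_iv = CL × AUC_0→∞
     = 27.1 × 17.5 = 474.25 mg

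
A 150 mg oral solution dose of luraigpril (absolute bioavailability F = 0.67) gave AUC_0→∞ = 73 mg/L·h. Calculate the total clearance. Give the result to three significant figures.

CL = F × Dose / AUC_0→∞
   = 0.67 × 150 / 73 = 1.37671 L/h

CL = 1.38 L/h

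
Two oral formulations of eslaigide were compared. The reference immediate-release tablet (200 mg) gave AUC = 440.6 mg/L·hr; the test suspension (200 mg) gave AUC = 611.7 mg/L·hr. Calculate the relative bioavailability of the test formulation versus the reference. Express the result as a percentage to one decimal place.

F_rel = (AUC_test/D_test) / (AUC_ref/D_ref)
      = (611.7/200) / (440.6/200)
      = 3.0585 / 2.203 = 1.3883 = 138.83%

F_rel = 138.8%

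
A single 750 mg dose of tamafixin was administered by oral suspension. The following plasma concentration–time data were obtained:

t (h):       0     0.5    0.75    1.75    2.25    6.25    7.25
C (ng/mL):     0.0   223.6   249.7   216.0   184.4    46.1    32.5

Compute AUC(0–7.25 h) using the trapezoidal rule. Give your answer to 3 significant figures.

Trapezoidal AUC_0→7.25:
  [0→0.5]: (0.0+223.6)/2 × 0.5 = 55.9
  [0.5→0.75]: (223.6+249.7)/2 × 0.25 = 59.1625
  [0.75→1.75]: (249.7+216.0)/2 × 1 = 232.85
  [1.75→2.25]: (216.0+184.4)/2 × 0.5 = 100.1
  [2.25→6.25]: (184.4+46.1)/2 × 4 = 461.0
  [6.25→7.25]: (46.1+32.5)/2 × 1 = 39.3
  Sum = 948.3125 ng/mL·h

AUC = 948 ng/mL·h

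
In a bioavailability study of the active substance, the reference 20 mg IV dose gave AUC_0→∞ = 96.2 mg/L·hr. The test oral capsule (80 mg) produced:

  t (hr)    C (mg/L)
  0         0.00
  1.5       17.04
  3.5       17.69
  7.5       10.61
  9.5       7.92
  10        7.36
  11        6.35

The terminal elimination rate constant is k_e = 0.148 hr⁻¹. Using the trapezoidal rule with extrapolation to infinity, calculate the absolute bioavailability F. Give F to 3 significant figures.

Trapezoidal AUC_0→11 (oral capsule):
  [0→1.5]: (0.00+17.04)/2 × 1.5 = 12.78
  [1.5→3.5]: (17.04+17.69)/2 × 2 = 34.73
  [3.5→7.5]: (17.69+10.61)/2 × 4 = 56.6
  [7.5→9.5]: (10.61+7.92)/2 × 2 = 18.53
  [9.5→10]: (7.92+7.36)/2 × 0.5 = 3.82
  [10→11]: (7.36+6.35)/2 × 1 = 6.855
  Sum = 133.315 mg/L·hr
Tail: C_last/k_e = 6.35/0.148 = 42.905
AUC_0→∞ (oral capsule) = 133.315 + 42.905 = 176.22 mg/L·hr
F = (AUC_ev/D_ev)/(AUC_iv/D_iv) = (176.22/80)/(96.2/20) = 2.20275/4.81 = 0.4580

F = 0.458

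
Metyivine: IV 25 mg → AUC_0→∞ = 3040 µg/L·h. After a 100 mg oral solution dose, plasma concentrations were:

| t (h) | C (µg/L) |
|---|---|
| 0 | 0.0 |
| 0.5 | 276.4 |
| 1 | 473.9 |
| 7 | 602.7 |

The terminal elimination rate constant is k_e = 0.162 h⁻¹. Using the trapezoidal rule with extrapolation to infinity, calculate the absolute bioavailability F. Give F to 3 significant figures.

Trapezoidal AUC_0→7 (oral solution):
  [0→0.5]: (0.0+276.4)/2 × 0.5 = 69.1
  [0.5→1]: (276.4+473.9)/2 × 0.5 = 187.575
  [1→7]: (473.9+602.7)/2 × 6 = 3229.8
  Sum = 3486.475 µg/L·h
Tail: C_last/k_e = 602.7/0.162 = 3720.370
AUC_0→∞ (oral solution) = 3486.475 + 3720.370 = 7206.845 µg/L·h
F = (AUC_ev/D_ev)/(AUC_iv/D_iv) = (7206.845/100)/(3040/25) = 72.06845/121.6 = 0.5927

F = 0.593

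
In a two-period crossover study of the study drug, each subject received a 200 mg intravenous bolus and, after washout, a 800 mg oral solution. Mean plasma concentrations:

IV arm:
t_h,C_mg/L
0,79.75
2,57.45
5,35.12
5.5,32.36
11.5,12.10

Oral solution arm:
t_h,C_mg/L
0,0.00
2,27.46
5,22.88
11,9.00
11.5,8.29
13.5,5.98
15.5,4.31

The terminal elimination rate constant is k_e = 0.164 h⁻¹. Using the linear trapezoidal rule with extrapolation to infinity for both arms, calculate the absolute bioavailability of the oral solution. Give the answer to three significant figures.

F = 0.127

Trapezoidal AUC_0→11.5 (IV):
  [0→2]: (79.75+57.45)/2 × 2 = 137.2
  [2→5]: (57.45+35.12)/2 × 3 = 138.855
  [5→5.5]: (35.12+32.36)/2 × 0.5 = 16.87
  [5.5→11.5]: (32.36+12.10)/2 × 6 = 133.38
  Sum = 426.305 mg/L·h
IV tail: 12.10/0.164 = 73.780; AUC_iv,0→∞ = 426.305 + 73.780 = 500.085 mg/L·h
Trapezoidal AUC_0→15.5 (oral solution):
  [0→2]: (0.00+27.46)/2 × 2 = 27.46
  [2→5]: (27.46+22.88)/2 × 3 = 75.51
  [5→11]: (22.88+9.00)/2 × 6 = 95.64
  [11→11.5]: (9.00+8.29)/2 × 0.5 = 4.3225
  [11.5→13.5]: (8.29+5.98)/2 × 2 = 14.27
  [13.5→15.5]: (5.98+4.31)/2 × 2 = 10.29
  Sum = 227.4925 mg/L·h
oral solution tail: 4.31/0.164 = 26.280; AUC_ev,0→∞ = 227.4925 + 26.280 = 253.7725 mg/L·h
F = (AUC_ev/D_ev)/(AUC_iv/D_iv) = (253.7725/800)/(500.085/200) = 0.317216/2.500425 = 0.1269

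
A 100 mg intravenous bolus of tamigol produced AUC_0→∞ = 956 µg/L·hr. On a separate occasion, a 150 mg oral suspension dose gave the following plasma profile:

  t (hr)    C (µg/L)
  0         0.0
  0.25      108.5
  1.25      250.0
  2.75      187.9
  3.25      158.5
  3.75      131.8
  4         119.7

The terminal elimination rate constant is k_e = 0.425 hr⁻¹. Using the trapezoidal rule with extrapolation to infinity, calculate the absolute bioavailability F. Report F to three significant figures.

Trapezoidal AUC_0→4 (oral suspension):
  [0→0.25]: (0.0+108.5)/2 × 0.25 = 13.5625
  [0.25→1.25]: (108.5+250.0)/2 × 1 = 179.25
  [1.25→2.75]: (250.0+187.9)/2 × 1.5 = 328.425
  [2.75→3.25]: (187.9+158.5)/2 × 0.5 = 86.6
  [3.25→3.75]: (158.5+131.8)/2 × 0.5 = 72.575
  [3.75→4]: (131.8+119.7)/2 × 0.25 = 31.4375
  Sum = 711.85 µg/L·hr
Tail: C_last/k_e = 119.7/0.425 = 281.647
AUC_0→∞ (oral suspension) = 711.85 + 281.647 = 993.497 µg/L·hr
F = (AUC_ev/D_ev)/(AUC_iv/D_iv) = (993.497/150)/(956/100) = 6.62331/9.56 = 0.6928

F = 0.693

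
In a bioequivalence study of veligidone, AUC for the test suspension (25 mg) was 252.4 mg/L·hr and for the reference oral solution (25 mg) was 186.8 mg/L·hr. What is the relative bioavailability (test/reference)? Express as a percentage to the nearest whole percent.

F_rel = 135%

F_rel = (AUC_test/D_test) / (AUC_ref/D_ref)
      = (252.4/25) / (186.8/25)
      = 10.096 / 7.472 = 1.3512 = 135.12%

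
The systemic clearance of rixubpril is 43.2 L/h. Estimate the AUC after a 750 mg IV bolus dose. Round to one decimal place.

AUC_0→∞ = Dose_iv / CL
        = 750 / 43.2 = 17.3611 mg/L·h

AUC = 17.4 mg/L·h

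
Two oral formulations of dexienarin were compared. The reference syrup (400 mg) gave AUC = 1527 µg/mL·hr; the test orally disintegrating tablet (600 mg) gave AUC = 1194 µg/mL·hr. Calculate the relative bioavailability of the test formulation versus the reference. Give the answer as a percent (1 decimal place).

F_rel = (AUC_test/D_test) / (AUC_ref/D_ref)
      = (1194/600) / (1527/400)
      = 1.99 / 3.8175 = 0.5213 = 52.13%

F_rel = 52.1%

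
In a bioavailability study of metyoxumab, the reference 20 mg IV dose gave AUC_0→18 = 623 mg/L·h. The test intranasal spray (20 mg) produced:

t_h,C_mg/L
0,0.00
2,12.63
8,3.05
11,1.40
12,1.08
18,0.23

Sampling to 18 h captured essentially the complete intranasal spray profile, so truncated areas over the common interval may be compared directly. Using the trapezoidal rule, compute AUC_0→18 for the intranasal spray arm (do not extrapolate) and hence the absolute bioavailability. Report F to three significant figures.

F = 0.115

Trapezoidal AUC_0→18 (intranasal spray):
  [0→2]: (0.00+12.63)/2 × 2 = 12.63
  [2→8]: (12.63+3.05)/2 × 6 = 47.04
  [8→11]: (3.05+1.40)/2 × 3 = 6.675
  [11→12]: (1.40+1.08)/2 × 1 = 1.24
  [12→18]: (1.08+0.23)/2 × 6 = 3.93
  Sum = 71.515 mg/L·h
F = (AUC_ev/D_ev)/(AUC_iv/D_iv) = (71.515/20)/(623/20) = 3.57575/31.15 = 0.1148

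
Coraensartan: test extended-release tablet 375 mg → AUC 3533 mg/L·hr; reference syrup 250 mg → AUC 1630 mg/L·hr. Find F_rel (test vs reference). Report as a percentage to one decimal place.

F_rel = (AUC_test/D_test) / (AUC_ref/D_ref)
      = (3533/375) / (1630/250)
      = 9.42133 / 6.52 = 1.4450 = 144.50%

F_rel = 144.5%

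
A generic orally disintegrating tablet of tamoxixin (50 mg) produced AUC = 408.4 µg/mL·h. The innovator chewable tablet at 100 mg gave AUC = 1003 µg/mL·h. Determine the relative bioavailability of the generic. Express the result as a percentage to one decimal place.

F_rel = 81.4%

F_rel = (AUC_test/D_test) / (AUC_ref/D_ref)
      = (408.4/50) / (1003/100)
      = 8.168 / 10.03 = 0.8144 = 81.44%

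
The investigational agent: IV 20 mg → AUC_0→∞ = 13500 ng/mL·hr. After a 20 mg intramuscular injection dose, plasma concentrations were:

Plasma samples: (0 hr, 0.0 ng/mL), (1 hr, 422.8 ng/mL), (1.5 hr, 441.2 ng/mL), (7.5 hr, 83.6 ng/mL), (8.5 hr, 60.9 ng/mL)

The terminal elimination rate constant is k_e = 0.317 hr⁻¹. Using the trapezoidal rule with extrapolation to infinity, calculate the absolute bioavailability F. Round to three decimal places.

F = 0.168

Trapezoidal AUC_0→8.5 (intramuscular injection):
  [0→1]: (0.0+422.8)/2 × 1 = 211.4
  [1→1.5]: (422.8+441.2)/2 × 0.5 = 216.0
  [1.5→7.5]: (441.2+83.6)/2 × 6 = 1574.4
  [7.5→8.5]: (83.6+60.9)/2 × 1 = 72.25
  Sum = 2074.05 ng/mL·hr
Tail: C_last/k_e = 60.9/0.317 = 192.114
AUC_0→∞ (intramuscular injection) = 2074.05 + 192.114 = 2266.164 ng/mL·hr
F = (AUC_ev/D_ev)/(AUC_iv/D_iv) = (2266.164/20)/(13500/20) = 113.3082/675 = 0.1679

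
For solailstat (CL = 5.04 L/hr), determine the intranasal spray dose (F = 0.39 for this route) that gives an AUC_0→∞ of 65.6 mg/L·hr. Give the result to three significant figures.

Dose = CL × AUC_0→∞ / F
     = 5.04 × 65.6 / 0.39 = 847.754 mg

Dose = 848 mg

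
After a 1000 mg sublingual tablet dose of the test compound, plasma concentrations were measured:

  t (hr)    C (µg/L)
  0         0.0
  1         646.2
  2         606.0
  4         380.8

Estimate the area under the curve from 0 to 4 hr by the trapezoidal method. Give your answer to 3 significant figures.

AUC = 1940 µg/L·hr

Trapezoidal AUC_0→4:
  [0→1]: (0.0+646.2)/2 × 1 = 323.1
  [1→2]: (646.2+606.0)/2 × 1 = 626.1
  [2→4]: (606.0+380.8)/2 × 2 = 986.8
  Sum = 1936.0 µg/L·hr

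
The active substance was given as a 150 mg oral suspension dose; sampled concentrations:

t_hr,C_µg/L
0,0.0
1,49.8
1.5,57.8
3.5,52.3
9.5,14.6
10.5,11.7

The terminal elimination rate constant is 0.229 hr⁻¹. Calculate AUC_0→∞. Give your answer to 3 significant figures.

Trapezoidal AUC_0→10.5:
  [0→1]: (0.0+49.8)/2 × 1 = 24.9
  [1→1.5]: (49.8+57.8)/2 × 0.5 = 26.9
  [1.5→3.5]: (57.8+52.3)/2 × 2 = 110.1
  [3.5→9.5]: (52.3+14.6)/2 × 6 = 200.7
  [9.5→10.5]: (14.6+11.7)/2 × 1 = 13.15
  Sum = 375.75 µg/L·hr
Extrapolated tail: C_last / k_e = 11.7 / 0.229 = 51.092
AUC_0→∞ = 375.75 + 51.092 = 426.842 µg/L·hr

AUC = 427 µg/L·hr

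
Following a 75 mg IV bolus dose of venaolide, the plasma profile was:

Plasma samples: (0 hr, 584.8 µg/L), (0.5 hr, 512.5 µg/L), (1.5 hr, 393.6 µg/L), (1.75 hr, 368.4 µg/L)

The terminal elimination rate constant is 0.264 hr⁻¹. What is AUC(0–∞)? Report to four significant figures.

Trapezoidal AUC_0→1.75:
  [0→0.5]: (584.8+512.5)/2 × 0.5 = 274.325
  [0.5→1.5]: (512.5+393.6)/2 × 1 = 453.05
  [1.5→1.75]: (393.6+368.4)/2 × 0.25 = 95.25
  Sum = 822.625 µg/L·hr
Extrapolated tail: C_last / k_e = 368.4 / 0.264 = 1395.455
AUC_0→∞ = 822.625 + 1395.455 = 2218.08 µg/L·hr

AUC = 2218 µg/L·hr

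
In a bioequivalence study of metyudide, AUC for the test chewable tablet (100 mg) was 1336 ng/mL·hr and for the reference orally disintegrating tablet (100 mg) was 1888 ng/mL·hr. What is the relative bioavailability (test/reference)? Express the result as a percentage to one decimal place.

F_rel = 70.8%

F_rel = (AUC_test/D_test) / (AUC_ref/D_ref)
      = (1336/100) / (1888/100)
      = 13.36 / 18.88 = 0.7076 = 70.76%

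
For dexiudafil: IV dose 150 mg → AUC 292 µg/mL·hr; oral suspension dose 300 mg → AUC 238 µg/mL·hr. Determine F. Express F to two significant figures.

F = (AUC_ev / D_ev) / (AUC_iv / D_iv)
  = (238/300) / (292/150)
  = 0.793333 / 1.94667 = 0.4075

F = 0.41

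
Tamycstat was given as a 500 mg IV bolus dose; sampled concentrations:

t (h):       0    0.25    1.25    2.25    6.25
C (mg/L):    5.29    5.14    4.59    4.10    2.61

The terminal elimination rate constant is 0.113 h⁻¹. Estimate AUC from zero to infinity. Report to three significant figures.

Trapezoidal AUC_0→6.25:
  [0→0.25]: (5.29+5.14)/2 × 0.25 = 1.30375
  [0.25→1.25]: (5.14+4.59)/2 × 1 = 4.865
  [1.25→2.25]: (4.59+4.10)/2 × 1 = 4.345
  [2.25→6.25]: (4.10+2.61)/2 × 4 = 13.42
  Sum = 23.93375 mg/L·h
Extrapolated tail: C_last / k_e = 2.61 / 0.113 = 23.097
AUC_0→∞ = 23.93375 + 23.097 = 47.03075 mg/L·h

AUC = 47.0 mg/L·h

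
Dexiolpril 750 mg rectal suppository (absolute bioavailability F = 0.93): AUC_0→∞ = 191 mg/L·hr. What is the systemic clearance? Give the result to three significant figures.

CL = 3.65 L/hr

CL = F × Dose / AUC_0→∞
   = 0.93 × 750 / 191 = 3.65183 L/hr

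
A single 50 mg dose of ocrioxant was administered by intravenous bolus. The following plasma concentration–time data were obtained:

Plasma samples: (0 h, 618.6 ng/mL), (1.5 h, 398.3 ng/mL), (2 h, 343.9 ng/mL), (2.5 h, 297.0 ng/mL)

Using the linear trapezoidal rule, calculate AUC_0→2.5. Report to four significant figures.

Trapezoidal AUC_0→2.5:
  [0→1.5]: (618.6+398.3)/2 × 1.5 = 762.675
  [1.5→2]: (398.3+343.9)/2 × 0.5 = 185.55
  [2→2.5]: (343.9+297.0)/2 × 0.5 = 160.225
  Sum = 1108.45 ng/mL·h

AUC = 1108 ng/mL·h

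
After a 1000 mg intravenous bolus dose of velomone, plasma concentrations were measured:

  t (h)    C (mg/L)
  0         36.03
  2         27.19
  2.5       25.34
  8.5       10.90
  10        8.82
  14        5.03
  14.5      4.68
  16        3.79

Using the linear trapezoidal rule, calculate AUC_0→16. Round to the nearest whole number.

AUC = 236 mg/L·h

Trapezoidal AUC_0→16:
  [0→2]: (36.03+27.19)/2 × 2 = 63.22
  [2→2.5]: (27.19+25.34)/2 × 0.5 = 13.1325
  [2.5→8.5]: (25.34+10.90)/2 × 6 = 108.72
  [8.5→10]: (10.90+8.82)/2 × 1.5 = 14.79
  [10→14]: (8.82+5.03)/2 × 4 = 27.7
  [14→14.5]: (5.03+4.68)/2 × 0.5 = 2.4275
  [14.5→16]: (4.68+3.79)/2 × 1.5 = 6.3525
  Sum = 236.3425 mg/L·h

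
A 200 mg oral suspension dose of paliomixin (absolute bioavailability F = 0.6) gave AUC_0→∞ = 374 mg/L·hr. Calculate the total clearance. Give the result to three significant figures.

CL = 0.321 L/hr

CL = F × Dose / AUC_0→∞
   = 0.6 × 200 / 374 = 0.320856 L/hr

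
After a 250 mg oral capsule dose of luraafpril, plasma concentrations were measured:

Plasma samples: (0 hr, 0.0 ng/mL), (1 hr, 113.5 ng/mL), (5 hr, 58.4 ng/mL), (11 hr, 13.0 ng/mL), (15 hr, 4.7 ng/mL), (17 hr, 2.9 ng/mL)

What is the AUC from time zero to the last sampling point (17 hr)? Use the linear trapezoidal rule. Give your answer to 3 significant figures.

Trapezoidal AUC_0→17:
  [0→1]: (0.0+113.5)/2 × 1 = 56.75
  [1→5]: (113.5+58.4)/2 × 4 = 343.8
  [5→11]: (58.4+13.0)/2 × 6 = 214.2
  [11→15]: (13.0+4.7)/2 × 4 = 35.4
  [15→17]: (4.7+2.9)/2 × 2 = 7.6
  Sum = 657.75 ng/mL·hr

AUC = 658 ng/mL·hr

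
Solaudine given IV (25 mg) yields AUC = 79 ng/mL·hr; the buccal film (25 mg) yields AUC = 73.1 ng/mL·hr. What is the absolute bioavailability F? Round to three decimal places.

F = (AUC_ev / D_ev) / (AUC_iv / D_iv)
  = (73.1/25) / (79/25)
  = 2.924 / 3.16 = 0.9253

F = 0.925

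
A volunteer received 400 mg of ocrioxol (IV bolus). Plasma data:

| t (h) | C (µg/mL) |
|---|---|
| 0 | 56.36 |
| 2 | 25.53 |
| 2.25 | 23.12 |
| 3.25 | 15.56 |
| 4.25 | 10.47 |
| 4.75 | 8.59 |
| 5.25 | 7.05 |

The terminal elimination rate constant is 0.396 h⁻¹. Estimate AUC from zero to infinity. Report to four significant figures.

AUC = 146.8 µg/mL·h

Trapezoidal AUC_0→5.25:
  [0→2]: (56.36+25.53)/2 × 2 = 81.89
  [2→2.25]: (25.53+23.12)/2 × 0.25 = 6.08125
  [2.25→3.25]: (23.12+15.56)/2 × 1 = 19.34
  [3.25→4.25]: (15.56+10.47)/2 × 1 = 13.015
  [4.25→4.75]: (10.47+8.59)/2 × 0.5 = 4.765
  [4.75→5.25]: (8.59+7.05)/2 × 0.5 = 3.91
  Sum = 129.00125 µg/mL·h
Extrapolated tail: C_last / k_e = 7.05 / 0.396 = 17.803
AUC_0→∞ = 129.00125 + 17.803 = 146.80425 µg/mL·h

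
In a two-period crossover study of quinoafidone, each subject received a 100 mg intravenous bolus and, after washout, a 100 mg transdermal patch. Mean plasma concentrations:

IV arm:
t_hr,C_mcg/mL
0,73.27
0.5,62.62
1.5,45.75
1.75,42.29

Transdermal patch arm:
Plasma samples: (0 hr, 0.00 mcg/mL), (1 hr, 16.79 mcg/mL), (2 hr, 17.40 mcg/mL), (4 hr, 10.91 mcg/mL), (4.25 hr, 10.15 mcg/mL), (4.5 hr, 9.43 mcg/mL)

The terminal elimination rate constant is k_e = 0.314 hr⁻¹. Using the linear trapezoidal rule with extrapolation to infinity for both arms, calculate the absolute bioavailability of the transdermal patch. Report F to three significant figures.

F = 0.380

Trapezoidal AUC_0→1.75 (IV):
  [0→0.5]: (73.27+62.62)/2 × 0.5 = 33.9725
  [0.5→1.5]: (62.62+45.75)/2 × 1 = 54.185
  [1.5→1.75]: (45.75+42.29)/2 × 0.25 = 11.005
  Sum = 99.1625 mcg/mL·hr
IV tail: 42.29/0.314 = 134.682; AUC_iv,0→∞ = 99.1625 + 134.682 = 233.8445 mcg/mL·hr
Trapezoidal AUC_0→4.5 (transdermal patch):
  [0→1]: (0.00+16.79)/2 × 1 = 8.395
  [1→2]: (16.79+17.40)/2 × 1 = 17.095
  [2→4]: (17.40+10.91)/2 × 2 = 28.31
  [4→4.25]: (10.91+10.15)/2 × 0.25 = 2.6325
  [4.25→4.5]: (10.15+9.43)/2 × 0.25 = 2.4475
  Sum = 58.88 mcg/mL·hr
transdermal patch tail: 9.43/0.314 = 30.032; AUC_ev,0→∞ = 58.88 + 30.032 = 88.912 mcg/mL·hr
F = (AUC_ev/D_ev)/(AUC_iv/D_iv) = (88.912/100)/(233.8445/100) = 0.88912/2.338445 = 0.3802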